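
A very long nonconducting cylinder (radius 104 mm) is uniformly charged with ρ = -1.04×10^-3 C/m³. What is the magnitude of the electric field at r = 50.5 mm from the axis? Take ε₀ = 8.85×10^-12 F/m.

2.97×10^6 N/C

Choose a coaxial cylinder of radius r = 50.5 mm (arbitrary length L) as the Gaussian surface (r < R).
Enclosed charge per unit length: λ_enc = ρ·πr² = (-1.04e-3)π(0.0505)² = -8.332×10^-6 C/m.
By Gauss's law (flux through the curved wall only), E·2πrL = λ_enc L/ε₀.
E = |λ_enc|/(2πε₀r) = (8.332×10^-6)/(2π·8.85×10^-12·0.0505) = 2.97e6 N/C.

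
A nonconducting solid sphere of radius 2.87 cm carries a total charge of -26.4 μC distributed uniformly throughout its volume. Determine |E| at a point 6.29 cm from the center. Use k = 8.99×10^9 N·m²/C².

E = 6.00×10^7 N/C

Take a concentric spherical Gaussian surface of radius r = 6.29 cm (r > R, so the entire charge is enclosed).
Q_enc = -26.4 μC = -2.64×10^-5 C.
By Gauss's law, ∮E·dA = E·4πr² = Q_enc/ε₀.
E = k|Q_enc|/r² = (8.99×10^9)(2.64e-5)/(0.0629)² = 6.00e7 N/C.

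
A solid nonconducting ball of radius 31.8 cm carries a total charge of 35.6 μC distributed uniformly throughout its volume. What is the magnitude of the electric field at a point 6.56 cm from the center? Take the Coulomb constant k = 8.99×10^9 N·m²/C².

E ≈ 6.53×10^5 V/m

Use a concentric Gaussian sphere at r = 6.56 cm (r < R).
For a uniform sphere the enclosed fraction is (r/R)³, so Q_enc = (35.6 μC)(0.0656/0.318)³ = 3.125×10^-7 C.
By Gauss's law, ∮E·dA = E·4πr² = Q_enc/ε₀.
E = k|Q_enc|/r² = (8.99×10^9)(3.125×10^-7)/(0.0656)² = 6.53×10^5 N/C.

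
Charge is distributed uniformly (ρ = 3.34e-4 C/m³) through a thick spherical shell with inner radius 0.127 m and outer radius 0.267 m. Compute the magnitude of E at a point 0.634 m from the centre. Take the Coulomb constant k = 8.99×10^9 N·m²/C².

By spherical symmetry E is radial; choose a Gaussian sphere of radius r = 0.634 m (r > 0.267 m, enclosing the whole shell).
Q_enc = ρ·(4π/3)(b³ − a³) = (3.34×10^-4)·(4π/3)·((0.267)³ − (0.127)³) = 2.376×10^-5 C.
Applying ∮E·dA = Q_enc/ε₀ with Φ = E(4πr²):
E = k|Q_enc|/r² = (8.99×10^9)(2.376×10^-5)/(0.634)² = 5.31×10^5 N/C.

|E| ≈ 5.31e5 V/m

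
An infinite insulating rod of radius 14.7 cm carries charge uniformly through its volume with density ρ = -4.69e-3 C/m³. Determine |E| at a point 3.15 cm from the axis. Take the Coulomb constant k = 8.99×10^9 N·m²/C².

By cylindrical symmetry E is radial; use a coaxial Gaussian cylinder of radius 3.15 cm and length L (r < R).
Enclosed charge per unit length: λ_enc = ρ·πr² = (-4.69×10^-3)π(0.0315)² = -1.462e-5 C/m.
Gauss's law: E·2πrL = λ_enc L/ε₀.
E = 2k|λ_enc|/r = 2(8.99×10^9)(1.462e-5)/(0.0315) = 8.34×10^6 N/C.

|E| = 8.34×10^6 N/C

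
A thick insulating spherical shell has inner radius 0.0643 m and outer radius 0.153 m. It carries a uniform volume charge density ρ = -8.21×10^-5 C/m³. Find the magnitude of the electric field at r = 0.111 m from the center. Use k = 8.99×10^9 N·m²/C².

Take a concentric spherical Gaussian surface of radius r = 0.111 m (within the shell material, 0.0643 m < r < 0.153 m).
Enclosed charge is the volume from a to r: Q_enc = (4π/3)ρ(r³ − a³) = -3.789×10^-7 C.
Gauss's law: E·4πr² = Q_enc/ε₀.
E = k|Q_enc|/r² = (8.99×10^9)(3.789e-7)/(0.111)² = 2.76e5 N/C.

E ≈ 2.76e5 N/C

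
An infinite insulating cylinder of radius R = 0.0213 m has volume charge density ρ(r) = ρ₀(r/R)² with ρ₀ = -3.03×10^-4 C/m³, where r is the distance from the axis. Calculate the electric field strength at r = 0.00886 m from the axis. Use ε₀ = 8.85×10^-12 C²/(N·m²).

By cylindrical symmetry E is radial; use a coaxial Gaussian cylinder of radius 0.00886 m and length L (r < R).
Integrating ρ over the cross-section to radius r: λ_enc = (2πρ₀/R²) ∫₀^r r'^3 dr' = 2πρ₀ r^4/(4·R²) = -6.465×10^-9 C/m.
By Gauss's law (flux through the curved wall only), E·2πrL = λ_enc L/ε₀.
E = |λ_enc|/(2πε₀r) = (6.465×10^-9)/(2π·8.85×10^-12·0.00886) = 1.31×10^4 N/C.

1.31×10^4 V/m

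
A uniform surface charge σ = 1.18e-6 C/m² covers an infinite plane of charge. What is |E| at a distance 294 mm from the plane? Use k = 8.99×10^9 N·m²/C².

Choose a cylindrical pillbox piercing the sheet, end faces (area A) parallel to it.
Only the two end caps contribute flux: Φ = 2EA. With Q_enc = σA, Gauss's law gives E = |σ|/(2ε₀).
E = 2πk|σ| = 2π(8.99×10^9)(1.18e-6) = 6.67×10^4 N/C.

E ≈ 6.67e4 N/C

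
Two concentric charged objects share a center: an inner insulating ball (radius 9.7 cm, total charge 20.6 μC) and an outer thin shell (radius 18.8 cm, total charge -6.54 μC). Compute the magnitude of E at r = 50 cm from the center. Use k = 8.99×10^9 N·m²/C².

E ≈ 5.06×10^5 V/m

Use a concentric Gaussian sphere at r = 50 cm (r > 18.8 cm, enclosing both).
Q_enc = (20.6 μC) + (-6.54 μC) = 1.406e-5 C.
By Gauss's law, ∮E·dA = E·4πr² = Q_enc/ε₀.
E = k|Q_enc|/r² = (8.99×10^9)(1.406e-5)/(0.5)² = 5.06×10^5 N/C.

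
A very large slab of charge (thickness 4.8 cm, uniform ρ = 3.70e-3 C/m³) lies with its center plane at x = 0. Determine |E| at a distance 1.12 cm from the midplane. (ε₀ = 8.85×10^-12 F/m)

|E| = 4.68×10^6 V/m

By symmetry E is perpendicular to the slab. A Gaussian pillbox from −1.12 cm to +1.12 cm (face area A) lies entirely within the slab.
Q_enc = ρ·(2x)·A and flux = 2EA, so 2EA = 2ρxA/ε₀ ⇒ E = |ρ|x/ε₀.
E = (3.70e-3)(0.0112)/(8.85×10^-12) = 4.68×10^6 N/C.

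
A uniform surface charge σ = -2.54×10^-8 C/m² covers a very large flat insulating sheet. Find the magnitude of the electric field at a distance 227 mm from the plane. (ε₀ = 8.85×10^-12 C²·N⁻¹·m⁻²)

Choose a cylindrical pillbox piercing the sheet, end faces (area A) parallel to it.
Flux Φ = 2EA and Q_enc = σA, so 2EA = σA/ε₀ ⇒ E = |σ|/(2ε₀), independent of distance.
E = |σ|/(2ε₀) = (2.54×10^-8)/(2·8.85×10^-12) = 1.44×10^3 N/C.

E ≈ 1.44e3 V/m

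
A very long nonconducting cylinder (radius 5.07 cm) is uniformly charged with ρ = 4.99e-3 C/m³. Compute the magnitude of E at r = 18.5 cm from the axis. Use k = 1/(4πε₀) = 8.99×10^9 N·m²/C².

3.92×10^6 N/C

Take a coaxial cylindrical Gaussian surface of radius r = 18.5 cm and length L (r > 5.07 cm, full cross-section enclosed).
λ_enc = ρ·πR² = (4.99×10^-3)π(0.0507)² = 4.03×10^-5 C/m.
By Gauss's law (flux through the curved wall only), E·2πrL = λ_enc L/ε₀.
E = 2k|λ_enc|/r = 2(8.99×10^9)(4.03×10^-5)/(0.185) = 3.92×10^6 N/C.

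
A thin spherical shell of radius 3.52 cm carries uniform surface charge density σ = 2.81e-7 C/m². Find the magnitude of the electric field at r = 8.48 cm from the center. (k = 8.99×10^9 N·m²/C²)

E ≈ 5.47e3 V/m

Take a concentric spherical Gaussian surface of radius r = 8.48 cm (r > 3.52 cm).
The entire shell is enclosed: Q_enc = σ·4πR² = (2.81×10^-7)·4π·(0.0352)² = 4.375×10^-9 C.
Since E is radial and uniform over the Gaussian sphere, Φ = E·4πr² = Q_enc/ε₀.
E = k|Q_enc|/r² = (8.99×10^9)(4.375×10^-9)/(0.0848)² = 5.47×10^3 N/C.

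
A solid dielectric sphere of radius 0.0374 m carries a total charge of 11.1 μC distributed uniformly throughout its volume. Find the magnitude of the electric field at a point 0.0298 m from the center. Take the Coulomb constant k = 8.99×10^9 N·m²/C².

Symmetry ⇒ E = E(r) r̂. Gaussian sphere of radius r = 0.0298 m (r < R).
Only the charge within r is enclosed: Q_enc = Q·(r/R)³ = (11.1 μC)·(0.0298 m/0.0374 m)³ = 5.615e-6 C.
Since E is radial and uniform over the Gaussian sphere, Φ = E·4πr² = Q_enc/ε₀.
E = k|Q_enc|/r² = (8.99×10^9)(5.615×10^-6)/(0.0298)² = 5.68×10^7 N/C.

5.68e7 V/m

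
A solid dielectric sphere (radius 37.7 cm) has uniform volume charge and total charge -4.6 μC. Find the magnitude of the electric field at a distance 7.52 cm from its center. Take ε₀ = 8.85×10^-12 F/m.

E ≈ 5.80×10^4 V/m

Use a concentric Gaussian sphere at r = 7.52 cm (r < R).
For a uniform sphere the enclosed fraction is (r/R)³, so Q_enc = (-4.6 μC)(0.0752/0.377)³ = -3.651e-8 C.
By Gauss's law, ∮E·dA = E·4πr² = Q_enc/ε₀.
E = |Q_enc|/(4πε₀r²) = (3.651×10^-8)/(4π·8.85×10^-12·(0.0752)²) = 5.80×10^4 N/C.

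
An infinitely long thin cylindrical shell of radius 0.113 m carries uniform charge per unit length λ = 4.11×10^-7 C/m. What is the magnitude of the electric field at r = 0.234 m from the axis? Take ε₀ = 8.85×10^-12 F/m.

|E| ≈ 3.16×10^4 N/C

Coaxial Gaussian cylinder, radius r = 0.234 m, length L (r > 0.113 m).
The full line charge is enclosed: λ_enc = 4.11×10^-7 C/m.
Since E is radial and uniform over the curved surface, Φ = E·2πrL = Q_enc/ε₀ = λ_enc L/ε₀.
E = |λ_enc|/(2πε₀r) = (4.11×10^-7)/(2π·8.85×10^-12·0.234) = 3.16e4 N/C.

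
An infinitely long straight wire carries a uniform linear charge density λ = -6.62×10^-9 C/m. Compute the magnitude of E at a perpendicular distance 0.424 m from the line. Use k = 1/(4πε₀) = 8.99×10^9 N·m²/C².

|E| ≈ 281 V/m

Take a coaxial cylindrical Gaussian surface of radius r = 0.424 m and length L.
Q_enc = λL, so λ_enc = -6.62e-9 C/m.
Gauss's law: E·2πrL = λ_enc L/ε₀.
E = 2k|λ_enc|/r = 2(8.99×10^9)(6.62×10^-9)/(0.424) = 281 N/C.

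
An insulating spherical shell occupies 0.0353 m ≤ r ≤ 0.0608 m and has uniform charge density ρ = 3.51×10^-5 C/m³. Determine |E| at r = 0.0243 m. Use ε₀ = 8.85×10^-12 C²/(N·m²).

By spherical symmetry E is radial; choose a Gaussian sphere of radius r = 0.0243 m (r < 0.0353 m, inside the empty cavity).
Q_enc = 0 (all charge lies at larger r); Gauss's law gives E = 0.

|E| = 0 V/m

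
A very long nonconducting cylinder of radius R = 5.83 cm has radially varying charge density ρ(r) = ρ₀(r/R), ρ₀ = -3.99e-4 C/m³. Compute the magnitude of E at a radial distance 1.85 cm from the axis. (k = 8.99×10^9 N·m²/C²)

|E| ≈ 8.82e4 N/C

Choose a coaxial cylinder of radius r = 1.85 cm (arbitrary length L) as the Gaussian surface (r < R).
λ_enc = ∫₀^r ρ(r')·2πr' dr' = (2πρ₀/R)·r^3/3 = -9.076×10^-8 C/m.
Applying ∮E·dA = Q_enc/ε₀ with the end caps contributing no flux:
E = 2k|λ_enc|/r = 2(8.99×10^9)(9.076×10^-8)/(0.0185) = 8.82×10^4 N/C.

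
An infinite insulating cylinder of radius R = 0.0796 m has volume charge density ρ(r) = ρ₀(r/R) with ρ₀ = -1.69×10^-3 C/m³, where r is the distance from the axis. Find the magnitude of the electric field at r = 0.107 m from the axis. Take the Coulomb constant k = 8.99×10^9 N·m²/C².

Coaxial Gaussian cylinder, radius r = 0.107 m, length L (r > R, full charge per length enclosed).
λ_enc = 2π ∫₀^R ρ₀(r'/R)^1 r' dr' = 2πρ₀R²/3 = -2.243e-5 C/m.
By Gauss's law (flux through the curved wall only), E·2πrL = λ_enc L/ε₀.
E = 2k|λ_enc|/r = 2(8.99×10^9)(2.243×10^-5)/(0.107) = 3.77e6 N/C.

3.77e6 N/C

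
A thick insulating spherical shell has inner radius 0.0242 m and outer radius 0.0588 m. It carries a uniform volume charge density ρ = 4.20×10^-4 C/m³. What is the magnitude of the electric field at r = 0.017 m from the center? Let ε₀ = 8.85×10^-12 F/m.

E = 0 (no enclosed charge)

Use a concentric Gaussian sphere at r = 0.017 m (r < 0.0242 m, inside the empty cavity).
No charge is enclosed, so by Gauss's law E·4πr² = 0 ⇒ E = 0.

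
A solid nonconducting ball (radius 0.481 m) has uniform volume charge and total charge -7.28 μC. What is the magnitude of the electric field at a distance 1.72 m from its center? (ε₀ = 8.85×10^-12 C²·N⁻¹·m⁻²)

Use a concentric Gaussian sphere at r = 1.72 m (r > R, so the entire charge is enclosed).
Q_enc = -7.28 μC = -7.28e-6 C.
Gauss's law: E·4πr² = Q_enc/ε₀.
E = |Q_enc|/(4πε₀r²) = (7.28×10^-6)/(4π·8.85×10^-12·(1.72)²) = 2.21e4 N/C.

2.21e4 N/C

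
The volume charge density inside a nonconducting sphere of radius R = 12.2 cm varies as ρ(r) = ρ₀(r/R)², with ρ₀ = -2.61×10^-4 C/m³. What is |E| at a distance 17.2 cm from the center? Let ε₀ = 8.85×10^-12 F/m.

Take a concentric spherical Gaussian surface of radius r = 17.2 cm (r > R, all charge enclosed).
Q_enc = 4π ∫₀^R ρ₀(r'/R)^2 r'² dr' = 4πρ₀R³/5 = -1.191×10^-6 C.
Applying ∮E·dA = Q_enc/ε₀ with Φ = E(4πr²):
E = |Q_enc|/(4πε₀r²) = (1.191×10^-6)/(4π·8.85×10^-12·(0.172)²) = 3.62×10^5 N/C.

|E| ≈ 3.62×10^5 N/C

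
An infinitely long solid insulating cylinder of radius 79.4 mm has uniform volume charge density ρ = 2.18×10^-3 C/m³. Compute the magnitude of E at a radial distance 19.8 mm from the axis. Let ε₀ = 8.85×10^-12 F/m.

|E| = 2.44×10^6 N/C

Coaxial Gaussian cylinder, radius r = 19.8 mm, length L (r < R).
Enclosed charge per unit length: λ_enc = ρ·πr² = (2.18e-3)π(0.0198)² = 2.685×10^-6 C/m.
Applying ∮E·dA = Q_enc/ε₀ with the end caps contributing no flux:
E = |λ_enc|/(2πε₀r) = (2.685×10^-6)/(2π·8.85×10^-12·0.0198) = 2.44×10^6 N/C.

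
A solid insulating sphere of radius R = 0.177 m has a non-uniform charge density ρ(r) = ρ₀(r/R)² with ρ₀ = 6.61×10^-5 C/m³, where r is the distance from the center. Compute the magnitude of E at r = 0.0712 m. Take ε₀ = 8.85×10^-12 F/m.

Use a concentric Gaussian sphere at r = 0.0712 m (r < R).
Q_enc = ∫₀^r ρ(r')·4πr'² dr' = (4πρ₀/R²) ∫₀^r r'^4 dr' = 4πρ₀ r^5/(5·R²) = 9.703e-9 C.
By Gauss's law, ∮E·dA = E·4πr² = Q_enc/ε₀.
E = |Q_enc|/(4πε₀r²) = (9.703×10^-9)/(4π·8.85×10^-12·(0.0712)²) = 1.72e4 N/C.

|E| = 1.72×10^4 N/C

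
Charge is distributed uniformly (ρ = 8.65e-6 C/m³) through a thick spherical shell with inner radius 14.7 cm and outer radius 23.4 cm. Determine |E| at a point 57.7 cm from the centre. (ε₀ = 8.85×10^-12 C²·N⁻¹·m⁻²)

Use a concentric Gaussian sphere at r = 57.7 cm (r > 23.4 cm, enclosing the whole shell).
Q_enc = ρ·(4π/3)(b³ − a³) = (8.65×10^-6)·(4π/3)·((0.234)³ − (0.147)³) = 3.492×10^-7 C.
Since E is radial and uniform over the Gaussian sphere, Φ = E·4πr² = Q_enc/ε₀.
E = |Q_enc|/(4πε₀r²) = (3.492e-7)/(4π·8.85×10^-12·(0.577)²) = 9.43×10^3 N/C.

E = 9.43×10^3 N/C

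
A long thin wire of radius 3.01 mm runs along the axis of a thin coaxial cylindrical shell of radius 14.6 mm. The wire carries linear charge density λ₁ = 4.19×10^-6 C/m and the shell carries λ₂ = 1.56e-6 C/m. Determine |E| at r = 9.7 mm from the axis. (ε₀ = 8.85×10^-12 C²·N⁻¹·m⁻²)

|E| ≈ 7.77×10^6 V/m

Take a coaxial cylindrical Gaussian surface of radius r = 9.7 mm and length L (between the conductors, 3.01 mm < r < 14.6 mm).
Only the inner wire is enclosed; the outer shell contributes nothing inside itself. λ_enc = λ₁ = 4.19×10^-6 C/m.
Gauss's law: E·2πrL = λ_enc L/ε₀.
E = |λ_enc|/(2πε₀r) = (4.19e-6)/(2π·8.85×10^-12·0.0097) = 7.77×10^6 N/C.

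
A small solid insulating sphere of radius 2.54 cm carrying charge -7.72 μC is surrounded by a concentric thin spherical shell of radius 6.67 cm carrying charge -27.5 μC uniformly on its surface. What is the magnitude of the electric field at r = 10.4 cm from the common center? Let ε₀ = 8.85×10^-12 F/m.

Use a concentric Gaussian sphere at r = 10.4 cm (r > 6.67 cm, enclosing both).
Q_enc = (-7.72 μC) + (-27.5 μC) = -3.522×10^-5 C.
Since E is radial and uniform over the Gaussian sphere, Φ = E·4πr² = Q_enc/ε₀.
E = |Q_enc|/(4πε₀r²) = (3.522×10^-5)/(4π·8.85×10^-12·(0.104)²) = 2.93×10^7 N/C.

2.93e7 V/m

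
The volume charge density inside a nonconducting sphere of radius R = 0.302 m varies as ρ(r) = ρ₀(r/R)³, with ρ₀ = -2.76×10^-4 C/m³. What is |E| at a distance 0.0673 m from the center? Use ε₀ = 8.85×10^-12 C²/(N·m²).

Use a concentric Gaussian sphere at r = 0.0673 m (r < R).
Integrate the density: Q_enc = 4π ∫₀^r ρ₀(r'/R)^3 r'² dr' = 4πρ₀ r^6/(6·R³) = -1.95e-9 C.
Since E is radial and uniform over the Gaussian sphere, Φ = E·4πr² = Q_enc/ε₀.
E = |Q_enc|/(4πε₀r²) = (1.95×10^-9)/(4π·8.85×10^-12·(0.0673)²) = 3.87×10^3 N/C.

E = 3.87×10^3 V/m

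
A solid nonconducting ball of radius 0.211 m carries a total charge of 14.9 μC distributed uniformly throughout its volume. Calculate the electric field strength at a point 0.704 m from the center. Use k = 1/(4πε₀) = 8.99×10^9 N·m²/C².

Use a concentric Gaussian sphere at r = 0.704 m (r > R, so the entire charge is enclosed).
Q_enc = 14.9 μC = 1.49×10^-5 C.
Gauss's law: E·4πr² = Q_enc/ε₀.
E = k|Q_enc|/r² = (8.99×10^9)(1.49×10^-5)/(0.704)² = 2.70e5 N/C.

|E| ≈ 2.70e5 V/m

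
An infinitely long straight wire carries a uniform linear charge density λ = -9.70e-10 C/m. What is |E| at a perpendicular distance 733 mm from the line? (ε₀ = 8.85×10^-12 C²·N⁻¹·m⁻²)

E ≈ 23.8 N/C

Take a coaxial cylindrical Gaussian surface of radius r = 733 mm and length L.
Q_enc = λL, so λ_enc = -9.70×10^-10 C/m.
By Gauss's law (flux through the curved wall only), E·2πrL = λ_enc L/ε₀.
E = |λ_enc|/(2πε₀r) = (9.70e-10)/(2π·8.85×10^-12·0.733) = 23.8 N/C.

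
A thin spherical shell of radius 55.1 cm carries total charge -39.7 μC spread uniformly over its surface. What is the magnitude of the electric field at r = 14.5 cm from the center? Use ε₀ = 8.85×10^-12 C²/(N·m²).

|E| = 0 N/C

By spherical symmetry E is radial; choose a Gaussian sphere of radius r = 14.5 cm (inside the shell, r < 55.1 cm).
No charge lies within this surface, so Q_enc = 0 and Gauss's law gives E·4πr² = 0 ⇒ E = 0.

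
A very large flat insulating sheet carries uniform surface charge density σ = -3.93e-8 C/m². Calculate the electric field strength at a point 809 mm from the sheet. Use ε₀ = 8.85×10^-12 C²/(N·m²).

The symmetry is planar: E is normal to the sheet and the same magnitude on both sides. Take a pillbox straddling the sheet with end-cap area A.
Only the two end caps contribute flux: Φ = 2EA. With Q_enc = σA, Gauss's law gives E = |σ|/(2ε₀).
E = |σ|/(2ε₀) = (3.93e-8)/(2·8.85×10^-12) = 2.22×10^3 N/C.

E ≈ 2.22×10^3 N/C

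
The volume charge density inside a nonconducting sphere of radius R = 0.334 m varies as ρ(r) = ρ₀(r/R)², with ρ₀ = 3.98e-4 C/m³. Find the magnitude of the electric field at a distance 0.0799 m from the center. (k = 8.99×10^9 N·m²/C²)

|E| = 4.11×10^4 N/C

Use a concentric Gaussian sphere at r = 0.0799 m (r < R).
Q_enc = ∫₀^r ρ(r')·4πr'² dr' = (4πρ₀/R²) ∫₀^r r'^4 dr' = 4πρ₀ r^5/(5·R²) = 2.92×10^-8 C.
By Gauss's law, ∮E·dA = E·4πr² = Q_enc/ε₀.
E = k|Q_enc|/r² = (8.99×10^9)(2.92×10^-8)/(0.0799)² = 4.11×10^4 N/C.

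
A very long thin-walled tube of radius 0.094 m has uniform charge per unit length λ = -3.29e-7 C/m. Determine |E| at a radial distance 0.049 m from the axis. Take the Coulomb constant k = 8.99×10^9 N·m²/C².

E = 0 (no enclosed charge)

Take a coaxial cylindrical Gaussian surface of radius r = 0.049 m and length L (r < 0.094 m, inside the shell).
No charge is enclosed, so Gauss's law gives E·2πrL = 0 ⇒ E = 0.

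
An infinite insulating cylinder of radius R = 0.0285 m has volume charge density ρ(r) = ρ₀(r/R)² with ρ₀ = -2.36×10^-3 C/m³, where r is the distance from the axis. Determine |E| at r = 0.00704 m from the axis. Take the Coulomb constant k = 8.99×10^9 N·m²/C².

|E| = 2.86e4 V/m

Coaxial Gaussian cylinder, radius r = 0.00704 m, length L (r < R).
Integrating ρ over the cross-section to radius r: λ_enc = (2πρ₀/R²) ∫₀^r r'^3 dr' = 2πρ₀ r^4/(4·R²) = -1.121×10^-8 C/m.
By Gauss's law (flux through the curved wall only), E·2πrL = λ_enc L/ε₀.
E = 2k|λ_enc|/r = 2(8.99×10^9)(1.121×10^-8)/(0.00704) = 2.86×10^4 N/C.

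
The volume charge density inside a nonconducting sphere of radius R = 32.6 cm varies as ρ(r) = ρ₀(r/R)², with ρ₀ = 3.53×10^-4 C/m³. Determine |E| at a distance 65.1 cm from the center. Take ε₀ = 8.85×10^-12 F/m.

By spherical symmetry E is radial; choose a Gaussian sphere of radius r = 65.1 cm (r > R, all charge enclosed).
Q_enc = 4π ∫₀^R ρ₀(r'/R)^2 r'² dr' = 4πρ₀R³/5 = 3.074e-5 C.
Gauss's law: E·4πr² = Q_enc/ε₀.
E = |Q_enc|/(4πε₀r²) = (3.074×10^-5)/(4π·8.85×10^-12·(0.651)²) = 6.52×10^5 N/C.

E ≈ 6.52e5 N/C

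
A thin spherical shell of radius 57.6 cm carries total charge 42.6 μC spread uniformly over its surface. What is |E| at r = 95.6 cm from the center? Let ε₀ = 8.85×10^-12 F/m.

E = 4.19×10^5 N/C

By spherical symmetry E is radial; choose a Gaussian sphere of radius r = 95.6 cm (r > 57.6 cm).
The entire shell is enclosed: Q_enc = 4.26×10^-5 C.
Applying ∮E·dA = Q_enc/ε₀ with Φ = E(4πr²):
E = |Q_enc|/(4πε₀r²) = (4.26×10^-5)/(4π·8.85×10^-12·(0.956)²) = 4.19e5 N/C.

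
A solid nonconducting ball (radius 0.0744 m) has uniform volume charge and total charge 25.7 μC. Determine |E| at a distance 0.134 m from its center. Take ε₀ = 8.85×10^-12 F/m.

Take a concentric spherical Gaussian surface of radius r = 0.134 m (r > R, so the entire charge is enclosed).
Q_enc = 25.7 μC = 2.57×10^-5 C.
Applying ∮E·dA = Q_enc/ε₀ with Φ = E(4πr²):
E = |Q_enc|/(4πε₀r²) = (2.57×10^-5)/(4π·8.85×10^-12·(0.134)²) = 1.29×10^7 N/C.

E ≈ 1.29e7 N/C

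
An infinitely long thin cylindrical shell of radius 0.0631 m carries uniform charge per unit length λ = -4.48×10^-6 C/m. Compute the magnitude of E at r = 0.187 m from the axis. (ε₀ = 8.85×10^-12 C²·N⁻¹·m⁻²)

Coaxial Gaussian cylinder, radius r = 0.187 m, length L (r > 0.0631 m).
The full line charge is enclosed: λ_enc = -4.48×10^-6 C/m.
Applying ∮E·dA = Q_enc/ε₀ with the end caps contributing no flux:
E = |λ_enc|/(2πε₀r) = (4.48e-6)/(2π·8.85×10^-12·0.187) = 4.31×10^5 N/C.

E = 4.31×10^5 V/m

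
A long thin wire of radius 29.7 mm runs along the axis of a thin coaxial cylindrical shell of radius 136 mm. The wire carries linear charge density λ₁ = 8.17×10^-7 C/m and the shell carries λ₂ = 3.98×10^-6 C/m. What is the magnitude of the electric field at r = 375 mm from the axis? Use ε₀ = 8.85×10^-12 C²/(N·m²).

2.30×10^5 V/m

Coaxial Gaussian cylinder, radius r = 375 mm, length L (r > 136 mm, enclosing both).
λ_enc = λ₁ + λ₂ = (8.17e-7) + (3.98×10^-6) = 4.797e-6 C/m.
Applying ∮E·dA = Q_enc/ε₀ with the end caps contributing no flux:
E = |λ_enc|/(2πε₀r) = (4.797×10^-6)/(2π·8.85×10^-12·0.375) = 2.30e5 N/C.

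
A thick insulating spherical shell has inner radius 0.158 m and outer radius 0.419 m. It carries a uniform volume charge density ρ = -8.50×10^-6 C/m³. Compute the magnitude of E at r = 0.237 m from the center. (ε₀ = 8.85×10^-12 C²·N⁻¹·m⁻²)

Use a concentric Gaussian sphere at r = 0.237 m (within the shell material, 0.158 m < r < 0.419 m).
Only the shell between 0.158 m and r is enclosed: Q_enc = ρ·(4π/3)(r³ − a³) = (-8.50e-6)·(4π/3)·((0.237)³ − (0.158)³) = -3.335e-7 C.
Gauss's law: E·4πr² = Q_enc/ε₀.
E = |Q_enc|/(4πε₀r²) = (3.335×10^-7)/(4π·8.85×10^-12·(0.237)²) = 5.34e4 N/C.

E = 5.34e4 N/C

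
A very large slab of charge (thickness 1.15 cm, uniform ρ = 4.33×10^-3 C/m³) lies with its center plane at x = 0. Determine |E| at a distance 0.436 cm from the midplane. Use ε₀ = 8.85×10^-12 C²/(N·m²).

E ≈ 2.13×10^6 V/m

By symmetry E is perpendicular to the slab. A Gaussian pillbox from −0.436 cm to +0.436 cm (face area A) lies entirely within the slab.
Q_enc = ρ·(2x)·A and flux = 2EA, so 2EA = 2ρxA/ε₀ ⇒ E = |ρ|x/ε₀.
E = (4.33×10^-3)(0.00436)/(8.85×10^-12) = 2.13e6 N/C.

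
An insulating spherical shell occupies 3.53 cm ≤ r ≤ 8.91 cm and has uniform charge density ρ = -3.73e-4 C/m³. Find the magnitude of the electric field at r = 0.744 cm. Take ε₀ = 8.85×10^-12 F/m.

E = 0

By spherical symmetry E is radial; choose a Gaussian sphere of radius r = 0.744 cm (r < 3.53 cm, inside the empty cavity).
Q_enc = 0 (all charge lies at larger r); Gauss's law gives E = 0.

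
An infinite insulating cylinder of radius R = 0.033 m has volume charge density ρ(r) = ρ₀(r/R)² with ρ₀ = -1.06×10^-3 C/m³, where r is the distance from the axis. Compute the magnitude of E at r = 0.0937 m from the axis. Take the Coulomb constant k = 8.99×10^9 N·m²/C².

|E| = 3.48×10^5 N/C

Choose a coaxial cylinder of radius r = 0.0937 m (arbitrary length L) as the Gaussian surface (r > R, full charge per length enclosed).
λ_enc = 2π ∫₀^R ρ₀(r'/R)^2 r' dr' = 2πρ₀R²/4 = -1.813×10^-6 C/m.
Applying ∮E·dA = Q_enc/ε₀ with the end caps contributing no flux:
E = 2k|λ_enc|/r = 2(8.99×10^9)(1.813×10^-6)/(0.0937) = 3.48×10^5 N/C.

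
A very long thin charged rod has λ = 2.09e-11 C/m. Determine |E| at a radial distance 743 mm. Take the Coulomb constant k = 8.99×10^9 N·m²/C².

Coaxial Gaussian cylinder, radius r = 743 mm, length L.
Q_enc = λL, so λ_enc = 2.09×10^-11 C/m.
Gauss's law: E·2πrL = λ_enc L/ε₀.
E = 2k|λ_enc|/r = 2(8.99×10^9)(2.09×10^-11)/(0.743) = 0.506 N/C.

0.506 N/C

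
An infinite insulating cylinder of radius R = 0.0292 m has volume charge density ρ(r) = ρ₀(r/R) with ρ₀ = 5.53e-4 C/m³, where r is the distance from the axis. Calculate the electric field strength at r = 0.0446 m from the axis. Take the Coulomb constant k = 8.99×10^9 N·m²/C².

By cylindrical symmetry E is radial; use a coaxial Gaussian cylinder of radius 0.0446 m and length L (r > R, full charge per length enclosed).
λ_enc = 2π ∫₀^R ρ₀(r'/R)^1 r' dr' = 2πρ₀R²/3 = 9.875e-7 C/m.
Applying ∮E·dA = Q_enc/ε₀ with the end caps contributing no flux:
E = 2k|λ_enc|/r = 2(8.99×10^9)(9.875×10^-7)/(0.0446) = 3.98e5 N/C.

3.98e5 N/C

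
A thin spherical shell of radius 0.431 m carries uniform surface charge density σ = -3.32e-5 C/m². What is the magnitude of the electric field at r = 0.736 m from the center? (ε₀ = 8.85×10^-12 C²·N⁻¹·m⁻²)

|E| = 1.29×10^6 V/m

Symmetry ⇒ E = E(r) r̂. Gaussian sphere of radius r = 0.736 m (r > 0.431 m).
The entire shell is enclosed: Q_enc = σ·4πR² = (-3.32e-5)·4π·(0.431)² = -7.75×10^-5 C.
Applying ∮E·dA = Q_enc/ε₀ with Φ = E(4πr²):
E = |Q_enc|/(4πε₀r²) = (7.75×10^-5)/(4π·8.85×10^-12·(0.736)²) = 1.29e6 N/C.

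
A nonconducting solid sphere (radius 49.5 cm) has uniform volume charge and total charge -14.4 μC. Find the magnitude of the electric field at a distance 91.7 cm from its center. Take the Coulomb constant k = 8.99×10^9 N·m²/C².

|E| ≈ 1.54×10^5 N/C

Symmetry ⇒ E = E(r) r̂. Gaussian sphere of radius r = 91.7 cm (r > R, so the entire charge is enclosed).
Q_enc = -14.4 μC = -1.44e-5 C.
By Gauss's law, ∮E·dA = E·4πr² = Q_enc/ε₀.
E = k|Q_enc|/r² = (8.99×10^9)(1.44e-5)/(0.917)² = 1.54×10^5 N/C.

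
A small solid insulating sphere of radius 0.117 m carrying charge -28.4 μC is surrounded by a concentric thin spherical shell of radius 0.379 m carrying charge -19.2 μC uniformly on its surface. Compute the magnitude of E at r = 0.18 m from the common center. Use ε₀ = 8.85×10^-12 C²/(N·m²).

|E| = 7.88e6 N/C

Symmetry ⇒ E = E(r) r̂. Gaussian sphere of radius r = 0.18 m (between the bodies, 0.117 m < r < 0.379 m).
Only the inner charge is enclosed; the outer shell contributes nothing inside itself. Q_enc = -28.4 μC = -2.84e-5 C.
By Gauss's law, ∮E·dA = E·4πr² = Q_enc/ε₀.
E = |Q_enc|/(4πε₀r²) = (2.84×10^-5)/(4π·8.85×10^-12·(0.18)²) = 7.88×10^6 N/C.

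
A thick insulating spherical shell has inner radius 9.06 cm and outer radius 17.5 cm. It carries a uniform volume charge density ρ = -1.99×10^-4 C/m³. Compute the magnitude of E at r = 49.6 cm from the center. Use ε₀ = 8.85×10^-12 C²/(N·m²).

Take a concentric spherical Gaussian surface of radius r = 49.6 cm (r > 17.5 cm, enclosing the whole shell).
Q_enc = ρ·(4π/3)(b³ − a³) = (-1.99×10^-4)·(4π/3)·((0.175)³ − (0.0906)³) = -3.848×10^-6 C.
By Gauss's law, ∮E·dA = E·4πr² = Q_enc/ε₀.
E = |Q_enc|/(4πε₀r²) = (3.848e-6)/(4π·8.85×10^-12·(0.496)²) = 1.41×10^5 N/C.

|E| ≈ 1.41e5 V/m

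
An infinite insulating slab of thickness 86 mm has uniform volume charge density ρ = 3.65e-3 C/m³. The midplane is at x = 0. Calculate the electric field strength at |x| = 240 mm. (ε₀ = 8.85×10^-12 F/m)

The point |x| = 240 mm lies outside the slab (half-thickness 0.043 m). A symmetric pillbox spanning the full slab encloses Q_enc = ρ·d·A.
Flux = 2EA ⇒ E = |ρ|d/(2ε₀), independent of distance outside.
E = (3.65×10^-3)(0.086)/(2·8.85×10^-12) = 1.77×10^7 N/C.

E = 1.77×10^7 N/C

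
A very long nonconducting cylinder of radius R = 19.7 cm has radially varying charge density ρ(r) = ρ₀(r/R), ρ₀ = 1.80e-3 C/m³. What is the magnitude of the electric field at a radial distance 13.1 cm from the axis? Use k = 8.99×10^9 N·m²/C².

5.90×10^6 N/C

By cylindrical symmetry E is radial; use a coaxial Gaussian cylinder of radius 13.1 cm and length L (r < R).
Integrating ρ over the cross-section to radius r: λ_enc = (2πρ₀/R) ∫₀^r r'^2 dr' = 2πρ₀ r^3/(3·R) = 4.302×10^-5 C/m.
Since E is radial and uniform over the curved surface, Φ = E·2πrL = Q_enc/ε₀ = λ_enc L/ε₀.
E = 2k|λ_enc|/r = 2(8.99×10^9)(4.302e-5)/(0.131) = 5.90×10^6 N/C.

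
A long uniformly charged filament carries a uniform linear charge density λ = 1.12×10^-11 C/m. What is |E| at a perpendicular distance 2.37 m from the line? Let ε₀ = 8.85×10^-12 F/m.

|E| = 8.50×10^-2 N/C

Take a coaxial cylindrical Gaussian surface of radius r = 2.37 m and length L.
Q_enc = λL, so λ_enc = 1.12×10^-11 C/m.
Applying ∮E·dA = Q_enc/ε₀ with the end caps contributing no flux:
E = |λ_enc|/(2πε₀r) = (1.12×10^-11)/(2π·8.85×10^-12·2.37) = 8.50×10^-2 N/C.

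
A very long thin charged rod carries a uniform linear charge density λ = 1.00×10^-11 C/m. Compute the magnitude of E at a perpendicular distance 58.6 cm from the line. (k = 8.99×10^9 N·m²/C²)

Coaxial Gaussian cylinder, radius r = 58.6 cm, length L.
Q_enc = λL, so λ_enc = 1.00×10^-11 C/m.
By Gauss's law (flux through the curved wall only), E·2πrL = λ_enc L/ε₀.
E = 2k|λ_enc|/r = 2(8.99×10^9)(1.00×10^-11)/(0.586) = 0.307 N/C.

|E| ≈ 0.307 N/C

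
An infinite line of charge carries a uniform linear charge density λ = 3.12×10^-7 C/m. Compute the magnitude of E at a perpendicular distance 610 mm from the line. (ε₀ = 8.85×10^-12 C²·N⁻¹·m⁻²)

By cylindrical symmetry E is radial; use a coaxial Gaussian cylinder of radius 610 mm and length L.
Q_enc = λL, so λ_enc = 3.12×10^-7 C/m.
Applying ∮E·dA = Q_enc/ε₀ with the end caps contributing no flux:
E = |λ_enc|/(2πε₀r) = (3.12×10^-7)/(2π·8.85×10^-12·0.61) = 9.20×10^3 N/C.

E = 9.20×10^3 N/C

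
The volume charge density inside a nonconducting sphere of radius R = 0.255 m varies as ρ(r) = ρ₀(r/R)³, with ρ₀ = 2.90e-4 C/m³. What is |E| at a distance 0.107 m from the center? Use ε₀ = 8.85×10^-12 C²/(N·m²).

Use a concentric Gaussian sphere at r = 0.107 m (r < R).
Q_enc = ∫₀^r ρ(r')·4πr'² dr' = (4πρ₀/R³) ∫₀^r r'^5 dr' = 4πρ₀ r^6/(6·R³) = 5.497×10^-8 C.
Since E is radial and uniform over the Gaussian sphere, Φ = E·4πr² = Q_enc/ε₀.
E = |Q_enc|/(4πε₀r²) = (5.497×10^-8)/(4π·8.85×10^-12·(0.107)²) = 4.32e4 N/C.

|E| ≈ 4.32×10^4 N/C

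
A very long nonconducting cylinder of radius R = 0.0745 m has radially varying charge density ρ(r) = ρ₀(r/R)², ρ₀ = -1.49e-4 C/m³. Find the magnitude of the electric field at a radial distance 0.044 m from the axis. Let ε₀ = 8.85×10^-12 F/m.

By cylindrical symmetry E is radial; use a coaxial Gaussian cylinder of radius 0.044 m and length L (r < R).
Integrating ρ over the cross-section to radius r: λ_enc = (2πρ₀/R²) ∫₀^r r'^3 dr' = 2πρ₀ r^4/(4·R²) = -1.581×10^-7 C/m.
Since E is radial and uniform over the curved surface, Φ = E·2πrL = Q_enc/ε₀ = λ_enc L/ε₀.
E = |λ_enc|/(2πε₀r) = (1.581×10^-7)/(2π·8.85×10^-12·0.044) = 6.46×10^4 N/C.

E ≈ 6.46e4 N/C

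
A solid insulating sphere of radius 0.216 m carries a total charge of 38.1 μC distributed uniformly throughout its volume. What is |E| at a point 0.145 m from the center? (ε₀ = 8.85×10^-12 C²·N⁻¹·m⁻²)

E = 4.93e6 N/C

Symmetry ⇒ E = E(r) r̂. Gaussian sphere of radius r = 0.145 m (r < R).
Only the charge within r is enclosed: Q_enc = Q·(r/R)³ = (38.1 μC)·(0.145 m/0.216 m)³ = 1.153×10^-5 C.
Applying ∮E·dA = Q_enc/ε₀ with Φ = E(4πr²):
E = |Q_enc|/(4πε₀r²) = (1.153×10^-5)/(4π·8.85×10^-12·(0.145)²) = 4.93×10^6 N/C.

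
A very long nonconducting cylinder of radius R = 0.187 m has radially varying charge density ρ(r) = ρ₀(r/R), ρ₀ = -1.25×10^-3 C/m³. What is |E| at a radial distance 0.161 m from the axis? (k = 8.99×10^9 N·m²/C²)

|E| ≈ 6.52e6 V/m

Choose a coaxial cylinder of radius r = 0.161 m (arbitrary length L) as the Gaussian surface (r < R).
Integrating ρ over the cross-section to radius r: λ_enc = (2πρ₀/R) ∫₀^r r'^2 dr' = 2πρ₀ r^3/(3·R) = -5.843×10^-5 C/m.
Since E is radial and uniform over the curved surface, Φ = E·2πrL = Q_enc/ε₀ = λ_enc L/ε₀.
E = 2k|λ_enc|/r = 2(8.99×10^9)(5.843e-5)/(0.161) = 6.52×10^6 N/C.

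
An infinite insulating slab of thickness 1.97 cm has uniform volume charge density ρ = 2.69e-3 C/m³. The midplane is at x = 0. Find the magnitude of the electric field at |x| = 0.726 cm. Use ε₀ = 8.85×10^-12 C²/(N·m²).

By symmetry E is perpendicular to the slab. A Gaussian pillbox from −0.726 cm to +0.726 cm (face area A) lies entirely within the slab.
Q_enc = ρ·(2x)·A and flux = 2EA, so 2EA = 2ρxA/ε₀ ⇒ E = |ρ|x/ε₀.
E = (2.69e-3)(0.00726)/(8.85×10^-12) = 2.21×10^6 N/C.

|E| ≈ 2.21×10^6 N/C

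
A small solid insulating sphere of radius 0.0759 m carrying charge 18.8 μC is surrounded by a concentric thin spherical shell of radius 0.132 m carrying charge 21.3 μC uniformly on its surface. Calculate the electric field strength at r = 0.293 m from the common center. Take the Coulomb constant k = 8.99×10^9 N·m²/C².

Symmetry ⇒ E = E(r) r̂. Gaussian sphere of radius r = 0.293 m (r > 0.132 m, enclosing both).
Q_enc = (18.8 μC) + (21.3 μC) = 4.01×10^-5 C.
Gauss's law: E·4πr² = Q_enc/ε₀.
E = k|Q_enc|/r² = (8.99×10^9)(4.01×10^-5)/(0.293)² = 4.20×10^6 N/C.

|E| = 4.20e6 V/m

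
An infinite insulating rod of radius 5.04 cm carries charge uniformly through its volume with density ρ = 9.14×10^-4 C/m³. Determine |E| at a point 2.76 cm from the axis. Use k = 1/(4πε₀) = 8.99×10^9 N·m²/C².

E ≈ 1.42×10^6 N/C

Choose a coaxial cylinder of radius r = 2.76 cm (arbitrary length L) as the Gaussian surface (r < R).
Enclosed charge per unit length: λ_enc = ρ·πr² = (9.14×10^-4)π(0.0276)² = 2.187×10^-6 C/m.
Since E is radial and uniform over the curved surface, Φ = E·2πrL = Q_enc/ε₀ = λ_enc L/ε₀.
E = 2k|λ_enc|/r = 2(8.99×10^9)(2.187×10^-6)/(0.0276) = 1.42e6 N/C.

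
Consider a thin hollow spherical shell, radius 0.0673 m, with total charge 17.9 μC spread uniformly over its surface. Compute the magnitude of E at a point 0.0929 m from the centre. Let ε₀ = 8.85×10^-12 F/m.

Use a concentric Gaussian sphere at r = 0.0929 m (r > 0.0673 m).
The entire shell is enclosed: Q_enc = 1.79×10^-5 C.
Gauss's law: E·4πr² = Q_enc/ε₀.
E = |Q_enc|/(4πε₀r²) = (1.79×10^-5)/(4π·8.85×10^-12·(0.0929)²) = 1.86e7 N/C.

E ≈ 1.86e7 V/m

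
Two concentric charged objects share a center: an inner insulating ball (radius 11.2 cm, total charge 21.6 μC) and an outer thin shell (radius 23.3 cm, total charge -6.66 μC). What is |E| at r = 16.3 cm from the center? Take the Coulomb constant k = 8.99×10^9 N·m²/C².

|E| ≈ 7.31×10^6 V/m

Use a concentric Gaussian sphere at r = 16.3 cm (between the bodies, 11.2 cm < r < 23.3 cm).
The shell at 23.3 cm lies outside the Gaussian surface, so Q_enc = 21.6 μC = 2.16×10^-5 C.
By Gauss's law, ∮E·dA = E·4πr² = Q_enc/ε₀.
E = k|Q_enc|/r² = (8.99×10^9)(2.16e-5)/(0.163)² = 7.31×10^6 N/C.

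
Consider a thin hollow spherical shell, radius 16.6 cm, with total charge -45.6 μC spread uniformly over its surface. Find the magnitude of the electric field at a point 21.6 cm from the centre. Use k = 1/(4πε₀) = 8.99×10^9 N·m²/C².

Symmetry ⇒ E = E(r) r̂. Gaussian sphere of radius r = 21.6 cm (r > 16.6 cm).
The entire shell is enclosed: Q_enc = -4.56×10^-5 C.
Applying ∮E·dA = Q_enc/ε₀ with Φ = E(4πr²):
E = k|Q_enc|/r² = (8.99×10^9)(4.56e-5)/(0.216)² = 8.79×10^6 N/C.

|E| ≈ 8.79×10^6 V/m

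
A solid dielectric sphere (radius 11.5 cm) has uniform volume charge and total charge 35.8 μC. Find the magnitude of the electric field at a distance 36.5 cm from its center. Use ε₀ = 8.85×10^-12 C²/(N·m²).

By spherical symmetry E is radial; choose a Gaussian sphere of radius r = 36.5 cm (r > R, so the entire charge is enclosed).
Q_enc = 35.8 μC = 3.58×10^-5 C.
Since E is radial and uniform over the Gaussian sphere, Φ = E·4πr² = Q_enc/ε₀.
E = |Q_enc|/(4πε₀r²) = (3.58×10^-5)/(4π·8.85×10^-12·(0.365)²) = 2.42e6 N/C.

E ≈ 2.42e6 N/C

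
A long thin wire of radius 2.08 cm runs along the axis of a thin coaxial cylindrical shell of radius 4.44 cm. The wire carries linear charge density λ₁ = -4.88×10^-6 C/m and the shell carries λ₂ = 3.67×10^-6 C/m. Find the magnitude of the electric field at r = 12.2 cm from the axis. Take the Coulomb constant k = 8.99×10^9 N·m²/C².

Choose a coaxial cylinder of radius r = 12.2 cm (arbitrary length L) as the Gaussian surface (r > 4.44 cm, enclosing both).
λ_enc = λ₁ + λ₂ = (-4.88×10^-6) + (3.67×10^-6) = -1.21×10^-6 C/m.
By Gauss's law (flux through the curved wall only), E·2πrL = λ_enc L/ε₀.
E = 2k|λ_enc|/r = 2(8.99×10^9)(1.21×10^-6)/(0.122) = 1.78×10^5 N/C.

1.78×10^5 V/m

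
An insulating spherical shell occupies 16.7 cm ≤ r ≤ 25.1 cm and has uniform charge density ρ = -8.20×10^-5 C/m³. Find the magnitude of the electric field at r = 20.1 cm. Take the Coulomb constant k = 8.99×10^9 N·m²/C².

Symmetry ⇒ E = E(r) r̂. Gaussian sphere of radius r = 20.1 cm (within the shell material, 16.7 cm < r < 25.1 cm).
Enclosed charge is the volume from a to r: Q_enc = (4π/3)ρ(r³ − a³) = -1.19×10^-6 C.
Gauss's law: E·4πr² = Q_enc/ε₀.
E = k|Q_enc|/r² = (8.99×10^9)(1.19e-6)/(0.201)² = 2.65×10^5 N/C.

2.65×10^5 N/C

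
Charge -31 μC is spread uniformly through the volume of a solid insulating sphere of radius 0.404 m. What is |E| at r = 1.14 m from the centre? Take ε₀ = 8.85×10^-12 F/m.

Take a concentric spherical Gaussian surface of radius r = 1.14 m (r > R, so the entire charge is enclosed).
Q_enc = -31 μC = -3.10×10^-5 C.
Gauss's law: E·4πr² = Q_enc/ε₀.
E = |Q_enc|/(4πε₀r²) = (3.10×10^-5)/(4π·8.85×10^-12·(1.14)²) = 2.14e5 N/C.

2.14e5 V/m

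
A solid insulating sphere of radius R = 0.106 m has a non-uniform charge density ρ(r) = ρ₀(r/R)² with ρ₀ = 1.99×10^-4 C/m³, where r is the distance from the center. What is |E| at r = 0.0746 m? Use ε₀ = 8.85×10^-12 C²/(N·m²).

|E| = 1.66×10^5 V/m

Take a concentric spherical Gaussian surface of radius r = 0.0746 m (r < R).
Q_enc = ∫₀^r ρ(r')·4πr'² dr' = (4πρ₀/R²) ∫₀^r r'^4 dr' = 4πρ₀ r^5/(5·R²) = 1.028e-7 C.
Applying ∮E·dA = Q_enc/ε₀ with Φ = E(4πr²):
E = |Q_enc|/(4πε₀r²) = (1.028×10^-7)/(4π·8.85×10^-12·(0.0746)²) = 1.66×10^5 N/C.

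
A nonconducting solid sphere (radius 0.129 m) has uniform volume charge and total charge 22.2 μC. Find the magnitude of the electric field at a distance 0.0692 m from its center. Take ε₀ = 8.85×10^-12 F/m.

E ≈ 6.43e6 V/m

Symmetry ⇒ E = E(r) r̂. Gaussian sphere of radius r = 0.0692 m (r < R).
Only the charge within r is enclosed: Q_enc = Q·(r/R)³ = (22.2 μC)·(0.0692 m/0.129 m)³ = 3.427×10^-6 C.
Since E is radial and uniform over the Gaussian sphere, Φ = E·4πr² = Q_enc/ε₀.
E = |Q_enc|/(4πε₀r²) = (3.427e-6)/(4π·8.85×10^-12·(0.0692)²) = 6.43e6 N/C.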